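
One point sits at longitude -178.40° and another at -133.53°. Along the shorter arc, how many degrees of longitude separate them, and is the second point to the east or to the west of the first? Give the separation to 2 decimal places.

Raw difference: -133.53 − -178.40 = 44.87°.
Normalise into (−180°, 180°]: 44.87° stays 44.87°.
Positive ⇒ the second point lies to the east; separation 44.87°.

44.87° east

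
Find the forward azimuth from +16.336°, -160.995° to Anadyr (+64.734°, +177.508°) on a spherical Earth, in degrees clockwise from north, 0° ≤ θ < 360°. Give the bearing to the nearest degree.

Δλ = 177.508 − -160.995 = 338.503°; wrapped into (−180°, 180°]: -21.497°.
θ = atan2( sin Δλ · cos φ₂ , cos φ₁ · sin φ₂ − sin φ₁ · cos φ₂ · cos Δλ )
  = atan2(-0.15641, 0.75613) = -11.687° → normalised to [0°, 360°): 348.313°.

348°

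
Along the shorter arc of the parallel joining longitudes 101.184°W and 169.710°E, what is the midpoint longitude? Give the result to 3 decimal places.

145.737°W

Signed shortest Δλ from -101.184° to +169.710° is -89.106°.
Midpoint longitude = -101.184° + (-89.106°)/2 = -101.184° − 44.553° = -145.737°.
(The naïve average (-101.184 + +169.710)/2 = 34.263° is on the wrong side of the globe.)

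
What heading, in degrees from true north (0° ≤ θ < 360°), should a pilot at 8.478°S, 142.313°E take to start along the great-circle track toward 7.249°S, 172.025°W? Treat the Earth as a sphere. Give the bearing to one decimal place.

Δλ = -172.025 − 142.313 = -314.338°; wrapped into (−180°, 180°]: 45.662°.
θ = atan2( sin Δλ · cos φ₂ , cos φ₁ · sin φ₂ − sin φ₁ · cos φ₂ · cos Δλ )
  = atan2(0.70951, -0.02259) = 91.824° → normalised to [0°, 360°): 91.824°.

91.8°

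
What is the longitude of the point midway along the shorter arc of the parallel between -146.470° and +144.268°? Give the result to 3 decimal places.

Signed shortest Δλ from -146.470° to +144.268° is -69.262°.
Midpoint longitude = -146.470° + (-69.262°)/2 = -146.470° − 34.631° = -181.101°.
Normalise into (−180°, 180°]: +178.899°.
(The naïve average (-146.470 + +144.268)/2 = -1.101° is on the wrong side of the globe.)

+178.899°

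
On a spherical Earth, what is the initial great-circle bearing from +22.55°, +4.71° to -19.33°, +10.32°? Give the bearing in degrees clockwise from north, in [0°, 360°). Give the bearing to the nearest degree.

Δλ = 10.32 − 4.71 = 5.61°.
θ = atan2( sin Δλ · cos φ₂ , cos φ₁ · sin φ₂ − sin φ₁ · cos φ₂ · cos Δλ )
  = atan2(0.09225, -0.66584) = 172.112° → normalised to [0°, 360°): 172.112°.

172°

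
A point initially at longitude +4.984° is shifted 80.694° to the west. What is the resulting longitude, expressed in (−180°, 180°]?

Start at +4.984°; shift −80.694° → -75.710°.
-75.710° already lies in (−180°, 180°].

-75.710°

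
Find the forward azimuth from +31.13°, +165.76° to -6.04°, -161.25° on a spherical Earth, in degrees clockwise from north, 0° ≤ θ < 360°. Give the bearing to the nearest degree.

Δλ = -161.25 − 165.76 = -327.01°; wrapped into (−180°, 180°]: 32.99°.
θ = atan2( sin Δλ · cos φ₂ , cos φ₁ · sin φ₂ − sin φ₁ · cos φ₂ · cos Δλ )
  = atan2(0.54147, -0.52129) = 133.912° → normalised to [0°, 360°): 133.912°.

134°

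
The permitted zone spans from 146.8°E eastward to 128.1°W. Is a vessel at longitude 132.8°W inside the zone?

Band width going east from +146.8° to -128.1°: ((-128.1 − 146.8) mod 360) = 85.1°.
Offset of -132.8° east of the west edge: ((-132.8 − 146.8) mod 360) = 80.4°.
80.4° ≤ 85.1° ⇒ inside.

Yes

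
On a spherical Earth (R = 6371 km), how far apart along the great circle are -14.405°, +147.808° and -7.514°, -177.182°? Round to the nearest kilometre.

Δλ = -177.182 − 147.808 = -324.990°; wrapped into (−180°, 180°]: 35.010°.
Δφ = -7.514 − -14.405 = 6.891°.
a = sin²(Δφ/2) + cos φ₁ · cos φ₂ · sin²(Δλ/2) = 0.090489.
c = 2·atan2(√a, √(1−a)) = 0.61109 rad → d = 6371·c ≈ 3893.27 km.

3893 km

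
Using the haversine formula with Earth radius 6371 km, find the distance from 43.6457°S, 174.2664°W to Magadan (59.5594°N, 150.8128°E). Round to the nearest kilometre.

Δλ = 150.8128 − -174.2664 = 325.0792°; wrapped into (−180°, 180°]: -34.9208°.
Δφ = 59.5594 − -43.6457 = 103.2051°.
a = sin²(Δφ/2) + cos φ₁ · cos φ₂ · sin²(Δλ/2) = 0.647225.
c = 2·atan2(√a, √(1−a)) = 1.86968 rad → d = 6371·c ≈ 11911.70 km.

11912 km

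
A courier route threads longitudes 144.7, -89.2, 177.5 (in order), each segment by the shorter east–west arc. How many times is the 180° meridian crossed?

Leg 1: +144.7° → -89.2°, shortest Δλ = 126.1° (east) — crosses 180°.
Leg 2: -89.2° → +177.5°, shortest Δλ = -93.3° (west) — crosses 180°.
Total crossings: 2.

2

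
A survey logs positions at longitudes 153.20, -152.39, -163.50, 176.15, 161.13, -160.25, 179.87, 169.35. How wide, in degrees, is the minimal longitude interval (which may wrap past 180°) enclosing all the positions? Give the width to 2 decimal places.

54.41°

Sort the longitudes: -163.50°, -160.25°, -152.39°, +153.20°, +161.13°, +169.35°, +176.15°, +179.87°.
Eastward gaps between consecutive values (wrapping around): 3.25°, 7.86°, 305.59°, 7.93°, 8.22°, 6.80°, 3.72°, 16.63°.
Largest gap = 305.59° ⇒ minimal covering band is its complement: 360° − 305.59° = 54.41°.
Band runs from +153.20° eastward to -152.39°, crossing the antimeridian.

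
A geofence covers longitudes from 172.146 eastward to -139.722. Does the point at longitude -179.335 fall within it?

Yes

Band width going east from +172.146° to -139.722°: ((-139.722 − 172.146) mod 360) = 48.132°.
Offset of -179.335° east of the west edge: ((-179.335 − 172.146) mod 360) = 8.519°.
8.519° ≤ 48.132° ⇒ inside.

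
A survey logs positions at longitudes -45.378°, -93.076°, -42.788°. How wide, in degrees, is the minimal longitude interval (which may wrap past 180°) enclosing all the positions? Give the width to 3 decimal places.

Sort the longitudes: -93.076°, -45.378°, -42.788°.
Eastward gaps between consecutive values (wrapping around): 47.698°, 2.590°, 309.712°.
Largest gap = 309.712° ⇒ minimal covering band is its complement: 360° − 309.712° = 50.288°.
Band runs from -93.076° eastward to -42.788°.

50.288°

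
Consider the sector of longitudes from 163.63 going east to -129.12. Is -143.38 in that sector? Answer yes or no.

Band width going east from +163.63° to -129.12°: ((-129.12 − 163.63) mod 360) = 67.25°.
Offset of -143.38° east of the west edge: ((-143.38 − 163.63) mod 360) = 52.99°.
52.99° ≤ 67.25° ⇒ inside.

Yes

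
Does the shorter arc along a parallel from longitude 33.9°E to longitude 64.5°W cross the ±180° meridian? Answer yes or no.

No

Signed shortest Δλ = ((-64.5 − 33.9 + 180) mod 360) − 180 = -98.4°.
Going west by 98.4° from +33.9° reaches -64.5° without touching 180°.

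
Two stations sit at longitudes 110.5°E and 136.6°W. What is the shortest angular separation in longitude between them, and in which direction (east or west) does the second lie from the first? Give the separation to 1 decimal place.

Raw difference: -136.6 − 110.5 = -247.1°.
Normalise into (−180°, 180°]: -247.1° + 360° = 112.9°.
Positive ⇒ the second point lies to the east; separation 112.9°.

112.9° east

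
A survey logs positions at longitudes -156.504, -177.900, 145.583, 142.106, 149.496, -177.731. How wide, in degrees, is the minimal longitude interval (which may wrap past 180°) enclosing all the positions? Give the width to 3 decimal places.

61.390°

Sort the longitudes: -177.900°, -177.731°, -156.504°, +142.106°, +145.583°, +149.496°.
Eastward gaps between consecutive values (wrapping around): 0.169°, 21.227°, 298.610°, 3.477°, 3.913°, 32.604°.
Largest gap = 298.610° ⇒ minimal covering band is its complement: 360° − 298.610° = 61.390°.
Band runs from +142.106° eastward to -156.504°, crossing the antimeridian.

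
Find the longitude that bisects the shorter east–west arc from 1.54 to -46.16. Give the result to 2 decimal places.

Signed shortest Δλ from +1.54° to -46.16° is -47.70°.
Midpoint longitude = +1.54° + (-47.70°)/2 = +1.54° − 23.85° = -22.31°.

-22.31°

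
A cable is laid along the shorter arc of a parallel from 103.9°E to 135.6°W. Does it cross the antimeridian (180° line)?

Naïve |-135.6 − 103.9| = 239.5° > 180°, so the shorter arc goes the other way round — across 180°.
Signed shortest Δλ = ((-135.6 − 103.9 + 180) mod 360) − 180 = 120.5°.
Going east by 120.5° from +103.9° passes through 180° before reaching -135.6°.

Yes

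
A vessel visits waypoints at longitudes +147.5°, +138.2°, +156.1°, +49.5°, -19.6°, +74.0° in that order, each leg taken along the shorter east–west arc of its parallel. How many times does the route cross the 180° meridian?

0

Leg 1: +147.5° → +138.2°, shortest Δλ = -9.3° (west) — does not cross 180°.
Leg 2: +138.2° → +156.1°, shortest Δλ = 17.9° (east) — does not cross 180°.
Leg 3: +156.1° → +49.5°, shortest Δλ = -106.6° (west) — does not cross 180°.
Leg 4: +49.5° → -19.6°, shortest Δλ = -69.1° (west) — does not cross 180°.
Leg 5: -19.6° → +74.0°, shortest Δλ = 93.6° (east) — does not cross 180°.
Total crossings: 0.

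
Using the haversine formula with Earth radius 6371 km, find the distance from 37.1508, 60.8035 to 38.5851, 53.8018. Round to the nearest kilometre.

Δλ = 53.8018 − 60.8035 = -7.0017°.
Δφ = 38.5851 − 37.1508 = 1.4343°.
a = sin²(Δφ/2) + cos φ₁ · cos φ₂ · sin²(Δλ/2) = 0.002480.
c = 2·atan2(√a, √(1−a)) = 0.09964 rad → d = 6371·c ≈ 634.78 km.

635 km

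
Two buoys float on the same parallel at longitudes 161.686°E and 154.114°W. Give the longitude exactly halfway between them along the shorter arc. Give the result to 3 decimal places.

Signed shortest Δλ from +161.686° to -154.114° is +44.200°.
Midpoint longitude = +161.686° + (+44.200°)/2 = +161.686° + 22.100° = +183.786°.
Normalise into (−180°, 180°]: -176.214°.
(The naïve average (+161.686 + -154.114)/2 = 3.786° is on the wrong side of the globe.)

176.214°W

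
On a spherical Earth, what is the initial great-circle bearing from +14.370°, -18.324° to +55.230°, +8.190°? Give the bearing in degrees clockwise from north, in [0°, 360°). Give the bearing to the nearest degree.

Δλ = 8.190 − -18.324 = 26.514°.
θ = atan2( sin Δλ · cos φ₂ , cos φ₁ · sin φ₂ − sin φ₁ · cos φ₂ · cos Δλ )
  = atan2(0.25458, 0.66910) = 20.831° → normalised to [0°, 360°): 20.831°.

21°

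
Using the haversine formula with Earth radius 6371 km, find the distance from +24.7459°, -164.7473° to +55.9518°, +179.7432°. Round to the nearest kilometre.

3691 km

Δλ = 179.7432 − -164.7473 = 344.4905°; wrapped into (−180°, 180°]: -15.5095°.
Δφ = 55.9518 − 24.7459 = 31.2059°.
a = sin²(Δφ/2) + cos φ₁ · cos φ₂ · sin²(Δλ/2) = 0.081602.
c = 2·atan2(√a, √(1−a)) = 0.57939 rad → d = 6371·c ≈ 3691.31 km.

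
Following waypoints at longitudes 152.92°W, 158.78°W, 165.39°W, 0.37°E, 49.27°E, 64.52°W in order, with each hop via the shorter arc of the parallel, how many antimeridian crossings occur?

Leg 1: -152.92° → -158.78°, shortest Δλ = -5.86° (west) — does not cross 180°.
Leg 2: -158.78° → -165.39°, shortest Δλ = -6.61° (west) — does not cross 180°.
Leg 3: -165.39° → +0.37°, shortest Δλ = 165.76° (east) — does not cross 180°.
Leg 4: +0.37° → +49.27°, shortest Δλ = 48.9° (east) — does not cross 180°.
Leg 5: +49.27° → -64.52°, shortest Δλ = -113.79° (west) — does not cross 180°.
Total crossings: 0.

0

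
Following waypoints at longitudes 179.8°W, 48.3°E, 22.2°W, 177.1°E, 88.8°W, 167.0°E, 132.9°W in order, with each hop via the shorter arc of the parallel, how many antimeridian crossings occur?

Leg 1: -179.8° → +48.3°, shortest Δλ = -131.9° (west) — crosses 180°.
Leg 2: +48.3° → -22.2°, shortest Δλ = -70.5° (west) — does not cross 180°.
Leg 3: -22.2° → +177.1°, shortest Δλ = -160.7° (west) — crosses 180°.
Leg 4: +177.1° → -88.8°, shortest Δλ = 94.1° (east) — crosses 180°.
Leg 5: -88.8° → +167.0°, shortest Δλ = -104.2° (west) — crosses 180°.
Leg 6: +167.0° → -132.9°, shortest Δλ = 60.1° (east) — crosses 180°.
Total crossings: 5.

5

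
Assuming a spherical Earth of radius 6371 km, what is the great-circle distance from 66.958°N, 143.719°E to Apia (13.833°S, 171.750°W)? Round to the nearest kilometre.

9683 km

Δλ = -171.750 − 143.719 = -315.469°; wrapped into (−180°, 180°]: 44.531°.
Δφ = -13.833 − 66.958 = -80.791°.
a = sin²(Δφ/2) + cos φ₁ · cos φ₂ · sin²(Δλ/2) = 0.474544.
c = 2·atan2(√a, √(1−a)) = 1.51986 rad → d = 6371·c ≈ 9683.04 km.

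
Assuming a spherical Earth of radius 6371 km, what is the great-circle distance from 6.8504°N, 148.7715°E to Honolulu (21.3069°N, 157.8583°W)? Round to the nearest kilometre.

5946 km

Δλ = -157.8583 − 148.7715 = -306.6298°; wrapped into (−180°, 180°]: 53.3702°.
Δφ = 21.3069 − 6.8504 = 14.4565°.
a = sin²(Δφ/2) + cos φ₁ · cos φ₂ · sin²(Δλ/2) = 0.202383.
c = 2·atan2(√a, √(1−a)) = 0.93324 rad → d = 6371·c ≈ 5945.68 km.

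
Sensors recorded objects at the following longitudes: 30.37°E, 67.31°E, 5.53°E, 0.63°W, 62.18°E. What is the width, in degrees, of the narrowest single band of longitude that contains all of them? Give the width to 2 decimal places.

Sort the longitudes: -0.63°, +5.53°, +30.37°, +62.18°, +67.31°.
Eastward gaps between consecutive values (wrapping around): 6.16°, 24.84°, 31.81°, 5.13°, 292.06°.
Largest gap = 292.06° ⇒ minimal covering band is its complement: 360° − 292.06° = 67.94°.
Band runs from -0.63° eastward to +67.31°.

67.94°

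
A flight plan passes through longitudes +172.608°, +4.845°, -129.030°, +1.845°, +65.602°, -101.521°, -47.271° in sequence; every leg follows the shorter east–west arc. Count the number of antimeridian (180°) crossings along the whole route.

Leg 1: +172.608° → +4.845°, shortest Δλ = -167.763° (west) — does not cross 180°.
Leg 2: +4.845° → -129.030°, shortest Δλ = -133.875° (west) — does not cross 180°.
Leg 3: -129.030° → +1.845°, shortest Δλ = 130.875° (east) — does not cross 180°.
Leg 4: +1.845° → +65.602°, shortest Δλ = 63.757° (east) — does not cross 180°.
Leg 5: +65.602° → -101.521°, shortest Δλ = -167.123° (west) — does not cross 180°.
Leg 6: -101.521° → -47.271°, shortest Δλ = 54.25° (east) — does not cross 180°.
Total crossings: 0.

0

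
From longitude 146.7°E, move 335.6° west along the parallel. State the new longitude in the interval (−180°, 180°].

Start at +146.7°; shift −335.6° → -188.9°.
-188.9° lies outside (−180°, 180°]; add 360° → +171.1°.

171.1°E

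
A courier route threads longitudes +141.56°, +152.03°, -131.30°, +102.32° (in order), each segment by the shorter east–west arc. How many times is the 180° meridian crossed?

Leg 1: +141.56° → +152.03°, shortest Δλ = 10.47° (east) — does not cross 180°.
Leg 2: +152.03° → -131.30°, shortest Δλ = 76.67° (east) — crosses 180°.
Leg 3: -131.30° → +102.32°, shortest Δλ = -126.38° (west) — crosses 180°.
Total crossings: 2.

2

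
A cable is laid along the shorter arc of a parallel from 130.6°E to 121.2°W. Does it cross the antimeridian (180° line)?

Naïve |-121.2 − 130.6| = 251.8° > 180°, so the shorter arc goes the other way round — across 180°.
Signed shortest Δλ = ((-121.2 − 130.6 + 180) mod 360) − 180 = 108.2°.
Going east by 108.2° from +130.6° passes through 180° before reaching -121.2°.

Yes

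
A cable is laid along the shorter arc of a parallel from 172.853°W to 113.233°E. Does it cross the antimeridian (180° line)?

Yes

Naïve |113.233 − -172.853| = 286.086° > 180°, so the shorter arc goes the other way round — across 180°.
Signed shortest Δλ = ((113.233 − -172.853 + 180) mod 360) − 180 = -73.914°.
Going west by 73.914° from -172.853° passes through 180° before reaching +113.233°.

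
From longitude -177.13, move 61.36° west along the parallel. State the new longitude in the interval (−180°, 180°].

Start at -177.13°; shift −61.36° → -238.49°.
-238.49° lies outside (−180°, 180°]; add 360° → +121.51°.

+121.51°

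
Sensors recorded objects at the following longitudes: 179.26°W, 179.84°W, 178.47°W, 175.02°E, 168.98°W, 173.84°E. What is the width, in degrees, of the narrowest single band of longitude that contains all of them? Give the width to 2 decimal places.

17.18°

Sort the longitudes: -179.84°, -179.26°, -178.47°, -168.98°, +173.84°, +175.02°.
Eastward gaps between consecutive values (wrapping around): 0.58°, 0.79°, 9.49°, 342.82°, 1.18°, 5.14°.
Largest gap = 342.82° ⇒ minimal covering band is its complement: 360° − 342.82° = 17.18°.
Band runs from +173.84° eastward to -168.98°, crossing the antimeridian.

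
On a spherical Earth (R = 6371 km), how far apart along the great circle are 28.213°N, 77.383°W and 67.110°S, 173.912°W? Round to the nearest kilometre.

Δλ = -173.912 − -77.383 = -96.529°.
Δφ = -67.110 − 28.213 = -95.323°.
a = sin²(Δφ/2) + cos φ₁ · cos φ₂ · sin²(Δλ/2) = 0.737248.
c = 2·atan2(√a, √(1−a)) = 2.06519 rad → d = 6371·c ≈ 13157.31 km.

13157 km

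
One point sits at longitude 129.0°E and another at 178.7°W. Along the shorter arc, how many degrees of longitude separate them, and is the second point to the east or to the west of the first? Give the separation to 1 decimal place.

52.3° east

Raw difference: -178.7 − 129.0 = -307.7°.
Normalise into (−180°, 180°]: -307.7° + 360° = 52.3°.
Positive ⇒ the second point lies to the east; separation 52.3°.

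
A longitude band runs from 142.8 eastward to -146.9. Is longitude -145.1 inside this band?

No

Band width going east from +142.8° to -146.9°: ((-146.9 − 142.8) mod 360) = 70.3°.
Offset of -145.1° east of the west edge: ((-145.1 − 142.8) mod 360) = 72.1°.
72.1° > 70.3° ⇒ outside.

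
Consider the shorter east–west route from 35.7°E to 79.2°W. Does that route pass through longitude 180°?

Signed shortest Δλ = ((-79.2 − 35.7 + 180) mod 360) − 180 = -114.9°.
Going west by 114.9° from +35.7° reaches -79.2° without touching 180°.

No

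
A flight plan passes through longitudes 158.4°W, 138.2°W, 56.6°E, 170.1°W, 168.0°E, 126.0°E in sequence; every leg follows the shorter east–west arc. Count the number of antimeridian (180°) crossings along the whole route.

Leg 1: -158.4° → -138.2°, shortest Δλ = 20.2° (east) — does not cross 180°.
Leg 2: -138.2° → +56.6°, shortest Δλ = -165.2° (west) — crosses 180°.
Leg 3: +56.6° → -170.1°, shortest Δλ = 133.3° (east) — crosses 180°.
Leg 4: -170.1° → +168.0°, shortest Δλ = -21.9° (west) — crosses 180°.
Leg 5: +168.0° → +126.0°, shortest Δλ = -42.0° (west) — does not cross 180°.
Total crossings: 3.

3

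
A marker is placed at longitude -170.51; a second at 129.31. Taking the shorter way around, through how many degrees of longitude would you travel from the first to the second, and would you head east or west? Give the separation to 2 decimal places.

60.18° west

Raw difference: 129.31 − -170.51 = 299.82°.
Normalise into (−180°, 180°]: 299.82° − 360° = -60.18°.
Negative ⇒ the second point lies to the west; separation 60.18°.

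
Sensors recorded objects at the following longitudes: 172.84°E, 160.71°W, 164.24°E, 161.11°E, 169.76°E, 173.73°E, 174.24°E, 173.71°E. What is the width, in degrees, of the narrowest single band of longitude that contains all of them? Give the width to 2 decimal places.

38.18°

Sort the longitudes: -160.71°, +161.11°, +164.24°, +169.76°, +172.84°, +173.71°, +173.73°, +174.24°.
Eastward gaps between consecutive values (wrapping around): 321.82°, 3.13°, 5.52°, 3.08°, 0.87°, 0.02°, 0.51°, 25.05°.
Largest gap = 321.82° ⇒ minimal covering band is its complement: 360° − 321.82° = 38.18°.
Band runs from +161.11° eastward to -160.71°, crossing the antimeridian.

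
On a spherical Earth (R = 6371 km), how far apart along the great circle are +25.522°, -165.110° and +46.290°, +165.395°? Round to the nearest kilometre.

Δλ = 165.395 − -165.110 = 330.505°; wrapped into (−180°, 180°]: -29.495°.
Δφ = 46.290 − 25.522 = 20.768°.
a = sin²(Δφ/2) + cos φ₁ · cos φ₂ · sin²(Δλ/2) = 0.072896.
c = 2·atan2(√a, √(1−a)) = 0.54677 rad → d = 6371·c ≈ 3483.49 km.

3483 km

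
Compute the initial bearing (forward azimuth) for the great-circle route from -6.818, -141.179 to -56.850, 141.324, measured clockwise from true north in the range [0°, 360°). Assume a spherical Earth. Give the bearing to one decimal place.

213.2°

Δλ = 141.324 − -141.179 = 282.503°; wrapped into (−180°, 180°]: -77.497°.
θ = atan2( sin Δλ · cos φ₂ , cos φ₁ · sin φ₂ − sin φ₁ · cos φ₂ · cos Δλ )
  = atan2(-0.53386, -0.81727) = -146.846° → normalised to [0°, 360°): 213.154°.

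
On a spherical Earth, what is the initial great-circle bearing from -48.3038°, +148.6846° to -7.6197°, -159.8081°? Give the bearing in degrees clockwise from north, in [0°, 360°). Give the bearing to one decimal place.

64.4°

Δλ = -159.8081 − 148.6846 = -308.4927°; wrapped into (−180°, 180°]: 51.5073°.
θ = atan2( sin Δλ · cos φ₂ , cos φ₁ · sin φ₂ − sin φ₁ · cos φ₂ · cos Δλ )
  = atan2(0.77578, 0.37244) = 64.355° → normalised to [0°, 360°): 64.355°.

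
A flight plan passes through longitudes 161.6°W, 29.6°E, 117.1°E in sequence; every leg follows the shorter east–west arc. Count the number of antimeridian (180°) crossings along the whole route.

Leg 1: -161.6° → +29.6°, shortest Δλ = -168.8° (west) — crosses 180°.
Leg 2: +29.6° → +117.1°, shortest Δλ = 87.5° (east) — does not cross 180°.
Total crossings: 1.

1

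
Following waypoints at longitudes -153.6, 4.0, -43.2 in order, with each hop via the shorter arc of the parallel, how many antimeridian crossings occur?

Leg 1: -153.6° → +4.0°, shortest Δλ = 157.6° (east) — does not cross 180°.
Leg 2: +4.0° → -43.2°, shortest Δλ = -47.2° (west) — does not cross 180°.
Total crossings: 0.

0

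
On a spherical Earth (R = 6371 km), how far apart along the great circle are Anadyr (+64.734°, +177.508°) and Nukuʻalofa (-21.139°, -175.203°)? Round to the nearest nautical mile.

Δλ = -175.203 − 177.508 = -352.711°; wrapped into (−180°, 180°]: 7.289°.
Δφ = -21.139 − 64.734 = -85.873°.
a = sin²(Δφ/2) + cos φ₁ · cos φ₂ · sin²(Δλ/2) = 0.465625.
c = 2·atan2(√a, √(1−a)) = 1.50199 rad → d = 6371·c ≈ 9569.19 km ≈ 5166.95 nmi.

5167 nmi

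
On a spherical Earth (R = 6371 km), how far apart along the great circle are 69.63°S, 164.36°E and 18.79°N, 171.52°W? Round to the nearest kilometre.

10015 km

Δλ = -171.52 − 164.36 = -335.88°; wrapped into (−180°, 180°]: 24.12°.
Δφ = 18.79 − -69.63 = 88.42°.
a = sin²(Δφ/2) + cos φ₁ · cos φ₂ · sin²(Δλ/2) = 0.500599.
c = 2·atan2(√a, √(1−a)) = 1.57199 rad → d = 6371·c ≈ 10015.18 km.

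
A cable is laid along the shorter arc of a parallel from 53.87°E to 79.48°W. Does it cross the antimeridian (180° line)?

Signed shortest Δλ = ((-79.48 − 53.87 + 180) mod 360) − 180 = -133.35°.
Going west by 133.35° from +53.87° reaches -79.48° without touching 180°.

No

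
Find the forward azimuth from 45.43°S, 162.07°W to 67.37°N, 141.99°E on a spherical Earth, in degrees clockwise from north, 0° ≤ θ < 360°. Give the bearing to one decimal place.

Δλ = 141.99 − -162.07 = 304.06°; wrapped into (−180°, 180°]: -55.94°.
θ = atan2( sin Δλ · cos φ₂ , cos φ₁ · sin φ₂ − sin φ₁ · cos φ₂ · cos Δλ )
  = atan2(-0.31877, 0.80127) = -21.694° → normalised to [0°, 360°): 338.306°.

338.3°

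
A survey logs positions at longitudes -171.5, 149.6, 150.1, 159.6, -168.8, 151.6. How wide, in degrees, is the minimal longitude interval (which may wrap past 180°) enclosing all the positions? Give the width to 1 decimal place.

Sort the longitudes: -171.5°, -168.8°, +149.6°, +150.1°, +151.6°, +159.6°.
Eastward gaps between consecutive values (wrapping around): 2.7°, 318.4°, 0.5°, 1.5°, 8.0°, 28.9°.
Largest gap = 318.4° ⇒ minimal covering band is its complement: 360° − 318.4° = 41.6°.
Band runs from +149.6° eastward to -168.8°, crossing the antimeridian.

41.6°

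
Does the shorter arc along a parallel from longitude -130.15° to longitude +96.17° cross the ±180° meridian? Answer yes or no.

Naïve |96.17 − -130.15| = 226.32° > 180°, so the shorter arc goes the other way round — across 180°.
Signed shortest Δλ = ((96.17 − -130.15 + 180) mod 360) − 180 = -133.68°.
Going west by 133.68° from -130.15° passes through 180° before reaching +96.17°.

Yes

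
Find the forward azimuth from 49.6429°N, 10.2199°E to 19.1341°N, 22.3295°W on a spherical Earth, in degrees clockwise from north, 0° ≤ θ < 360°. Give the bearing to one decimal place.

Δλ = -22.3295 − 10.2199 = -32.5494°.
θ = atan2( sin Δλ · cos φ₂ , cos φ₁ · sin φ₂ − sin φ₁ · cos φ₂ · cos Δλ )
  = atan2(-0.50830, -0.39459) = -127.822° → normalised to [0°, 360°): 232.178°.

232.2°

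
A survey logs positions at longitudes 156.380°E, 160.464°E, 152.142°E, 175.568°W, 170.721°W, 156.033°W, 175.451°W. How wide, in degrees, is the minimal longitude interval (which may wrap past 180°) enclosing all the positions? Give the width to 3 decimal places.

51.825°

Sort the longitudes: -175.568°, -175.451°, -170.721°, -156.033°, +152.142°, +156.380°, +160.464°.
Eastward gaps between consecutive values (wrapping around): 0.117°, 4.730°, 14.688°, 308.175°, 4.238°, 4.084°, 23.968°.
Largest gap = 308.175° ⇒ minimal covering band is its complement: 360° − 308.175° = 51.825°.
Band runs from +152.142° eastward to -156.033°, crossing the antimeridian.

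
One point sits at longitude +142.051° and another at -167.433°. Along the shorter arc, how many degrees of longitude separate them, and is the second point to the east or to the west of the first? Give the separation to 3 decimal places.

50.516° east

Raw difference: -167.433 − 142.051 = -309.484°.
Normalise into (−180°, 180°]: -309.484° + 360° = 50.516°.
Positive ⇒ the second point lies to the east; separation 50.516°.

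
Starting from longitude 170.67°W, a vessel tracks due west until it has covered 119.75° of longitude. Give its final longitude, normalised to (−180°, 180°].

Start at -170.67°; shift −119.75° → -290.42°.
-290.42° lies outside (−180°, 180°]; add 360° → +69.58°.

69.58°E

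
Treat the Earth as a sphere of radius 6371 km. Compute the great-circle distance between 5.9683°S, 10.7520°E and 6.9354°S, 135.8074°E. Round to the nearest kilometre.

13752 km

Δλ = 135.8074 − 10.7520 = 125.0554°.
Δφ = -6.9354 − -5.9683 = -0.9671°.
a = sin²(Δφ/2) + cos φ₁ · cos φ₂ · sin²(Δλ/2) = 0.777260.
c = 2·atan2(√a, √(1−a)) = 2.15858 rad → d = 6371·c ≈ 13752.33 km.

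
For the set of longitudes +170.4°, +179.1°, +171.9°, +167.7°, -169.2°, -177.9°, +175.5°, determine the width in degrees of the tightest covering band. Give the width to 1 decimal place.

23.1°

Sort the longitudes: -177.9°, -169.2°, +167.7°, +170.4°, +171.9°, +175.5°, +179.1°.
Eastward gaps between consecutive values (wrapping around): 8.7°, 336.9°, 2.7°, 1.5°, 3.6°, 3.6°, 3.0°.
Largest gap = 336.9° ⇒ minimal covering band is its complement: 360° − 336.9° = 23.1°.
Band runs from +167.7° eastward to -169.2°, crossing the antimeridian.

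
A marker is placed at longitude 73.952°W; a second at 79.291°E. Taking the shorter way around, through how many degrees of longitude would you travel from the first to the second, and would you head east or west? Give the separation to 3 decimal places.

Raw difference: 79.291 − -73.952 = 153.243°.
Normalise into (−180°, 180°]: 153.243° stays 153.243°.
Positive ⇒ the second point lies to the east; separation 153.243°.

153.243° east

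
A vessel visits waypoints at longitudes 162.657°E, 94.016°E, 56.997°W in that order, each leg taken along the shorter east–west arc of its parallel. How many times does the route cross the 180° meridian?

Leg 1: +162.657° → +94.016°, shortest Δλ = -68.641° (west) — does not cross 180°.
Leg 2: +94.016° → -56.997°, shortest Δλ = -151.013° (west) — does not cross 180°.
Total crossings: 0.

0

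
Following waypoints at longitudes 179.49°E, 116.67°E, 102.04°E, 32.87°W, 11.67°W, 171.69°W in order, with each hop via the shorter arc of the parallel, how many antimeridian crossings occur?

0

Leg 1: +179.49° → +116.67°, shortest Δλ = -62.82° (west) — does not cross 180°.
Leg 2: +116.67° → +102.04°, shortest Δλ = -14.63° (west) — does not cross 180°.
Leg 3: +102.04° → -32.87°, shortest Δλ = -134.91° (west) — does not cross 180°.
Leg 4: -32.87° → -11.67°, shortest Δλ = 21.2° (east) — does not cross 180°.
Leg 5: -11.67° → -171.69°, shortest Δλ = -160.02° (west) — does not cross 180°.
Total crossings: 0.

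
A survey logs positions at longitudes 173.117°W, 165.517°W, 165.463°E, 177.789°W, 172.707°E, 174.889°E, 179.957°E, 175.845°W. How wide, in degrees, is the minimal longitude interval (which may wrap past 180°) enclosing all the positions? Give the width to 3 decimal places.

29.020°

Sort the longitudes: -177.789°, -175.845°, -173.117°, -165.517°, +165.463°, +172.707°, +174.889°, +179.957°.
Eastward gaps between consecutive values (wrapping around): 1.944°, 2.728°, 7.600°, 330.980°, 7.244°, 2.182°, 5.068°, 2.254°.
Largest gap = 330.980° ⇒ minimal covering band is its complement: 360° − 330.980° = 29.020°.
Band runs from +165.463° eastward to -165.517°, crossing the antimeridian.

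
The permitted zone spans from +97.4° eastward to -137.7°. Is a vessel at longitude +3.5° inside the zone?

Band width going east from +97.4° to -137.7°: ((-137.7 − 97.4) mod 360) = 124.9°.
Offset of +3.5° east of the west edge: ((3.5 − 97.4) mod 360) = 266.1°.
266.1° > 124.9° ⇒ outside.

No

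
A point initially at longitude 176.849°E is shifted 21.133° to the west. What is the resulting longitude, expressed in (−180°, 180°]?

Start at +176.849°; shift −21.133° → +155.716°.
+155.716° already lies in (−180°, 180°].

155.716°E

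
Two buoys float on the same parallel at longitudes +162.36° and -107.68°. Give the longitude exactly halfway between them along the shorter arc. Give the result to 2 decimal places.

Signed shortest Δλ from +162.36° to -107.68° is +89.96°.
Midpoint longitude = +162.36° + (+89.96°)/2 = +162.36° + 44.98° = +207.34°.
Normalise into (−180°, 180°]: -152.66°.
(The naïve average (+162.36 + -107.68)/2 = 27.34° is on the wrong side of the globe.)

-152.66°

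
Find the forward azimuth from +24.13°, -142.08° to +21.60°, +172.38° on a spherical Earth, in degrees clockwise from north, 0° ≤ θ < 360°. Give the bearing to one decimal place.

276.0°

Δλ = 172.38 − -142.08 = 314.46°; wrapped into (−180°, 180°]: -45.54°.
θ = atan2( sin Δλ · cos φ₂ , cos φ₁ · sin φ₂ − sin φ₁ · cos φ₂ · cos Δλ )
  = atan2(-0.66362, 0.06973) = -84.002° → normalised to [0°, 360°): 275.998°.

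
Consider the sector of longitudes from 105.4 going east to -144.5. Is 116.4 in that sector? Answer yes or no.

Band width going east from +105.4° to -144.5°: ((-144.5 − 105.4) mod 360) = 110.1°.
Offset of +116.4° east of the west edge: ((116.4 − 105.4) mod 360) = 11.0°.
11.0° ≤ 110.1° ⇒ inside.

Yes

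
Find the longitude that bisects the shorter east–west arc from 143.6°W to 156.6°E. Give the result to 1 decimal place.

Signed shortest Δλ from -143.6° to +156.6° is -59.8°.
Midpoint longitude = -143.6° + (-59.8°)/2 = -143.6° − 29.9° = -173.5°.
(The naïve average (-143.6 + +156.6)/2 = 6.5° is on the wrong side of the globe.)

173.5°W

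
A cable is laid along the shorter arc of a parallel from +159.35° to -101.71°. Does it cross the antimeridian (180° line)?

Yes

Naïve |-101.71 − 159.35| = 261.06° > 180°, so the shorter arc goes the other way round — across 180°.
Signed shortest Δλ = ((-101.71 − 159.35 + 180) mod 360) − 180 = 98.94°.
Going east by 98.94° from +159.35° passes through 180° before reaching -101.71°.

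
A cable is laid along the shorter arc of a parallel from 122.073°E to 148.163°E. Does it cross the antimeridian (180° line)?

Signed shortest Δλ = ((148.163 − 122.073 + 180) mod 360) − 180 = 26.09°.
Going east by 26.09° from +122.073° reaches +148.163° without touching 180°.

No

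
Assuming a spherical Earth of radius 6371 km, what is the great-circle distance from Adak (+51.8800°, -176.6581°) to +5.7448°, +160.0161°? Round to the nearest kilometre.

Δλ = 160.0161 − -176.6581 = 336.6742°; wrapped into (−180°, 180°]: -23.3258°.
Δφ = 5.7448 − 51.8800 = -46.1352°.
a = sin²(Δφ/2) + cos φ₁ · cos φ₂ · sin²(Δλ/2) = 0.178621.
c = 2·atan2(√a, √(1−a)) = 0.87270 rad → d = 6371·c ≈ 5559.99 km.

5560 km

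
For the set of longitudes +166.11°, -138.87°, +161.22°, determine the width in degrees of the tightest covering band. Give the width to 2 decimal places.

59.91°

Sort the longitudes: -138.87°, +161.22°, +166.11°.
Eastward gaps between consecutive values (wrapping around): 300.09°, 4.89°, 55.02°.
Largest gap = 300.09° ⇒ minimal covering band is its complement: 360° − 300.09° = 59.91°.
Band runs from +161.22° eastward to -138.87°, crossing the antimeridian.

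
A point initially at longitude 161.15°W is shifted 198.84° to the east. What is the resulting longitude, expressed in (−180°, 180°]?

Start at -161.15°; shift +198.84° → +37.69°.
+37.69° already lies in (−180°, 180°].

37.69°E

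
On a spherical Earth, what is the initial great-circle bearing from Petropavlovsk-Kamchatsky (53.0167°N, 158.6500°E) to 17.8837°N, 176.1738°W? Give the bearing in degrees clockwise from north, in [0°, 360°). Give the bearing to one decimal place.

141.2°

Δλ = -176.1738 − 158.6500 = -334.8238°; wrapped into (−180°, 180°]: 25.1762°.
θ = atan2( sin Δλ · cos φ₂ , cos φ₁ · sin φ₂ − sin φ₁ · cos φ₂ · cos Δλ )
  = atan2(0.40485, -0.50326) = 141.185° → normalised to [0°, 360°): 141.185°.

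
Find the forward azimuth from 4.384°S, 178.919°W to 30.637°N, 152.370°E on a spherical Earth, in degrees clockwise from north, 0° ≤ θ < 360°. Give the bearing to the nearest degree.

324°

Δλ = 152.370 − -178.919 = 331.289°; wrapped into (−180°, 180°]: -28.711°.
θ = atan2( sin Δλ · cos φ₂ , cos φ₁ · sin φ₂ − sin φ₁ · cos φ₂ · cos Δλ )
  = atan2(-0.41334, 0.56579) = -36.150° → normalised to [0°, 360°): 323.850°.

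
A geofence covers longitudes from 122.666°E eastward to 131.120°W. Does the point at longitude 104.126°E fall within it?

Band width going east from +122.666° to -131.120°: ((-131.120 − 122.666) mod 360) = 106.214°.
Offset of +104.126° east of the west edge: ((104.126 − 122.666) mod 360) = 341.460°.
341.460° > 106.214° ⇒ outside.

No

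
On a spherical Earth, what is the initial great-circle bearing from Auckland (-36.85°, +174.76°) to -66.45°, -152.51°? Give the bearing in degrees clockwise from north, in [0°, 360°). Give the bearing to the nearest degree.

Δλ = -152.51 − 174.76 = -327.27°; wrapped into (−180°, 180°]: 32.73°.
θ = atan2( sin Δλ · cos φ₂ , cos φ₁ · sin φ₂ − sin φ₁ · cos φ₂ · cos Δλ )
  = atan2(0.21603, -0.53199) = 157.899° → normalised to [0°, 360°): 157.899°.

158°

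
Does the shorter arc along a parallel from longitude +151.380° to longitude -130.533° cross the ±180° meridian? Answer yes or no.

Yes

Naïve |-130.533 − 151.380| = 281.913° > 180°, so the shorter arc goes the other way round — across 180°.
Signed shortest Δλ = ((-130.533 − 151.380 + 180) mod 360) − 180 = 78.087°.
Going east by 78.087° from +151.380° passes through 180° before reaching -130.533°.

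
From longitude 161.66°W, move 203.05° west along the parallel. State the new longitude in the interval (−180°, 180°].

4.71°W

Start at -161.66°; shift −203.05° → -364.71°.
-364.71° lies outside (−180°, 180°]; add 360° → -4.71°.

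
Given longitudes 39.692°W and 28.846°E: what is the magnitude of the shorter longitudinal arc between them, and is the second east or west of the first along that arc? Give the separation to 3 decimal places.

Raw difference: 28.846 − -39.692 = 68.538°.
Normalise into (−180°, 180°]: 68.538° stays 68.538°.
Positive ⇒ the second point lies to the east; separation 68.538°.

68.538° east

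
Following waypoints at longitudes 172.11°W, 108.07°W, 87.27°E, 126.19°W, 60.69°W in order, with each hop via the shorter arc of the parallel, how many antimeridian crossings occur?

2

Leg 1: -172.11° → -108.07°, shortest Δλ = 64.04° (east) — does not cross 180°.
Leg 2: -108.07° → +87.27°, shortest Δλ = -164.66° (west) — crosses 180°.
Leg 3: +87.27° → -126.19°, shortest Δλ = 146.54° (east) — crosses 180°.
Leg 4: -126.19° → -60.69°, shortest Δλ = 65.5° (east) — does not cross 180°.
Total crossings: 2.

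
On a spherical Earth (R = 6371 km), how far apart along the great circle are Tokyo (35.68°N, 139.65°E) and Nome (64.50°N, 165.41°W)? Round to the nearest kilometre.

4819 km

Δλ = -165.41 − 139.65 = -305.06°; wrapped into (−180°, 180°]: 54.94°.
Δφ = 64.50 − 35.68 = 28.82°.
a = sin²(Δφ/2) + cos φ₁ · cos φ₂ · sin²(Δλ/2) = 0.136341.
c = 2·atan2(√a, √(1−a)) = 0.75639 rad → d = 6371·c ≈ 4818.96 km.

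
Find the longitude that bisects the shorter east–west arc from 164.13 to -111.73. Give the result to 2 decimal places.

Signed shortest Δλ from +164.13° to -111.73° is +84.14°.
Midpoint longitude = +164.13° + (+84.14°)/2 = +164.13° + 42.07° = +206.20°.
Normalise into (−180°, 180°]: -153.80°.
(The naïve average (+164.13 + -111.73)/2 = 26.2° is on the wrong side of the globe.)

-153.80°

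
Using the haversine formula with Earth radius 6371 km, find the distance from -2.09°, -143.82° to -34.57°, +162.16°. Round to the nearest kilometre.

Δλ = 162.16 − -143.82 = 305.98°; wrapped into (−180°, 180°]: -54.02°.
Δφ = -34.57 − -2.09 = -32.48°.
a = sin²(Δφ/2) + cos φ₁ · cos φ₂ · sin²(Δλ/2) = 0.247930.
c = 2·atan2(√a, √(1−a)) = 1.04241 rad → d = 6371·c ≈ 6641.19 km.

6641 km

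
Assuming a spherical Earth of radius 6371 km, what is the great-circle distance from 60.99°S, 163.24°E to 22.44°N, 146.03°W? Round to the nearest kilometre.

10327 km

Δλ = -146.03 − 163.24 = -309.27°; wrapped into (−180°, 180°]: 50.73°.
Δφ = 22.44 − -60.99 = 83.43°.
a = sin²(Δφ/2) + cos φ₁ · cos φ₂ · sin²(Δλ/2) = 0.525049.
c = 2·atan2(√a, √(1−a)) = 1.62092 rad → d = 6371·c ≈ 10326.85 km.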